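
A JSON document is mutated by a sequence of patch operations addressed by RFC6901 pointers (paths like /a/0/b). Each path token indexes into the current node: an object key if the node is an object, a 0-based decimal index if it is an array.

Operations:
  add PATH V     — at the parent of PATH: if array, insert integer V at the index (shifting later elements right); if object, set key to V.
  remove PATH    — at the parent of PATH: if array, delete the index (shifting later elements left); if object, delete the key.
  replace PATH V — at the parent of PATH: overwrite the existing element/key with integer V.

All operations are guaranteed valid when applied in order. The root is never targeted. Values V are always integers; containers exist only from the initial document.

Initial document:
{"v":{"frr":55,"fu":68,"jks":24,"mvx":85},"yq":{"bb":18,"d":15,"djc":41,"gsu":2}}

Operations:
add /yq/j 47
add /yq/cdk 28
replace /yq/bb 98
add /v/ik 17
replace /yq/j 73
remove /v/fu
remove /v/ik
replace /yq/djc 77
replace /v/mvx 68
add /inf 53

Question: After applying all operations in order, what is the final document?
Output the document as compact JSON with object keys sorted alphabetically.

Answer: {"inf":53,"v":{"frr":55,"jks":24,"mvx":68},"yq":{"bb":98,"cdk":28,"d":15,"djc":77,"gsu":2,"j":73}}

Derivation:
After op 1 (add /yq/j 47): {"v":{"frr":55,"fu":68,"jks":24,"mvx":85},"yq":{"bb":18,"d":15,"djc":41,"gsu":2,"j":47}}
After op 2 (add /yq/cdk 28): {"v":{"frr":55,"fu":68,"jks":24,"mvx":85},"yq":{"bb":18,"cdk":28,"d":15,"djc":41,"gsu":2,"j":47}}
After op 3 (replace /yq/bb 98): {"v":{"frr":55,"fu":68,"jks":24,"mvx":85},"yq":{"bb":98,"cdk":28,"d":15,"djc":41,"gsu":2,"j":47}}
After op 4 (add /v/ik 17): {"v":{"frr":55,"fu":68,"ik":17,"jks":24,"mvx":85},"yq":{"bb":98,"cdk":28,"d":15,"djc":41,"gsu":2,"j":47}}
After op 5 (replace /yq/j 73): {"v":{"frr":55,"fu":68,"ik":17,"jks":24,"mvx":85},"yq":{"bb":98,"cdk":28,"d":15,"djc":41,"gsu":2,"j":73}}
After op 6 (remove /v/fu): {"v":{"frr":55,"ik":17,"jks":24,"mvx":85},"yq":{"bb":98,"cdk":28,"d":15,"djc":41,"gsu":2,"j":73}}
After op 7 (remove /v/ik): {"v":{"frr":55,"jks":24,"mvx":85},"yq":{"bb":98,"cdk":28,"d":15,"djc":41,"gsu":2,"j":73}}
After op 8 (replace /yq/djc 77): {"v":{"frr":55,"jks":24,"mvx":85},"yq":{"bb":98,"cdk":28,"d":15,"djc":77,"gsu":2,"j":73}}
After op 9 (replace /v/mvx 68): {"v":{"frr":55,"jks":24,"mvx":68},"yq":{"bb":98,"cdk":28,"d":15,"djc":77,"gsu":2,"j":73}}
After op 10 (add /inf 53): {"inf":53,"v":{"frr":55,"jks":24,"mvx":68},"yq":{"bb":98,"cdk":28,"d":15,"djc":77,"gsu":2,"j":73}}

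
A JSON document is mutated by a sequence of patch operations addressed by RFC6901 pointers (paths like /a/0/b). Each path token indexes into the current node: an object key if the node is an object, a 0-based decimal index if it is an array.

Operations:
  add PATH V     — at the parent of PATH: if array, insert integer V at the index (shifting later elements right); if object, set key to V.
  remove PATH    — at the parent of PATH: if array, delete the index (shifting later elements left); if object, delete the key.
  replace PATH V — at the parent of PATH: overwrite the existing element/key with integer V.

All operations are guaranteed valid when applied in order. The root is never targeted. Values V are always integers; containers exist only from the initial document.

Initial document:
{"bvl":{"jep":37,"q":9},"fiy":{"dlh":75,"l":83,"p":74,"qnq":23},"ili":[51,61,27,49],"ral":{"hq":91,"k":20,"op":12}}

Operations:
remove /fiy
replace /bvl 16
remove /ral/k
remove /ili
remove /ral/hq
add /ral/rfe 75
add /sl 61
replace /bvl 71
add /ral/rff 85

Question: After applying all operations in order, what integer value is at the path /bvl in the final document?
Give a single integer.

After op 1 (remove /fiy): {"bvl":{"jep":37,"q":9},"ili":[51,61,27,49],"ral":{"hq":91,"k":20,"op":12}}
After op 2 (replace /bvl 16): {"bvl":16,"ili":[51,61,27,49],"ral":{"hq":91,"k":20,"op":12}}
After op 3 (remove /ral/k): {"bvl":16,"ili":[51,61,27,49],"ral":{"hq":91,"op":12}}
After op 4 (remove /ili): {"bvl":16,"ral":{"hq":91,"op":12}}
After op 5 (remove /ral/hq): {"bvl":16,"ral":{"op":12}}
After op 6 (add /ral/rfe 75): {"bvl":16,"ral":{"op":12,"rfe":75}}
After op 7 (add /sl 61): {"bvl":16,"ral":{"op":12,"rfe":75},"sl":61}
After op 8 (replace /bvl 71): {"bvl":71,"ral":{"op":12,"rfe":75},"sl":61}
After op 9 (add /ral/rff 85): {"bvl":71,"ral":{"op":12,"rfe":75,"rff":85},"sl":61}
Value at /bvl: 71

Answer: 71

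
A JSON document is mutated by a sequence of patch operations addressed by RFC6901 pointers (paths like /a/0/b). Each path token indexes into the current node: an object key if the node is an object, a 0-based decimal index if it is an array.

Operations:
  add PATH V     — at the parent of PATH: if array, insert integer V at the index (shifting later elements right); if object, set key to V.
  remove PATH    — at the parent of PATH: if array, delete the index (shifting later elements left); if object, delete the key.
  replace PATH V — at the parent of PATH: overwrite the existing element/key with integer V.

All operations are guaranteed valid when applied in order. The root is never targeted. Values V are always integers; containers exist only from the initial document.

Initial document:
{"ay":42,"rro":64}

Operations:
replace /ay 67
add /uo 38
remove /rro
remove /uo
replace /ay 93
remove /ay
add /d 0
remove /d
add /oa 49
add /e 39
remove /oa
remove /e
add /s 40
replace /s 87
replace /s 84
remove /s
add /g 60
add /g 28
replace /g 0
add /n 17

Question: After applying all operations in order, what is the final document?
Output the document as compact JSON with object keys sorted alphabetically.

After op 1 (replace /ay 67): {"ay":67,"rro":64}
After op 2 (add /uo 38): {"ay":67,"rro":64,"uo":38}
After op 3 (remove /rro): {"ay":67,"uo":38}
After op 4 (remove /uo): {"ay":67}
After op 5 (replace /ay 93): {"ay":93}
After op 6 (remove /ay): {}
After op 7 (add /d 0): {"d":0}
After op 8 (remove /d): {}
After op 9 (add /oa 49): {"oa":49}
After op 10 (add /e 39): {"e":39,"oa":49}
After op 11 (remove /oa): {"e":39}
After op 12 (remove /e): {}
After op 13 (add /s 40): {"s":40}
After op 14 (replace /s 87): {"s":87}
After op 15 (replace /s 84): {"s":84}
After op 16 (remove /s): {}
After op 17 (add /g 60): {"g":60}
After op 18 (add /g 28): {"g":28}
After op 19 (replace /g 0): {"g":0}
After op 20 (add /n 17): {"g":0,"n":17}

Answer: {"g":0,"n":17}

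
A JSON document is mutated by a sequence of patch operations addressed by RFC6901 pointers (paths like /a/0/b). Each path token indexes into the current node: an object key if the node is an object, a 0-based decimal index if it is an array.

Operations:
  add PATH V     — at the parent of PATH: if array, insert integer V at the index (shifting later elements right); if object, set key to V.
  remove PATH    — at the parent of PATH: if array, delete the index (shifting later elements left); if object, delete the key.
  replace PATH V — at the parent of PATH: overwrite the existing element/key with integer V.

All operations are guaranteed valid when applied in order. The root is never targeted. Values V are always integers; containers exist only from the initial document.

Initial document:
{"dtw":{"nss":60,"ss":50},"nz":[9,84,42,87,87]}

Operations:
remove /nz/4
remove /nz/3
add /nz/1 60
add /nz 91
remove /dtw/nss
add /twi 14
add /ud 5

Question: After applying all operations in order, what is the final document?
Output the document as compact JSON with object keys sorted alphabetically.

Answer: {"dtw":{"ss":50},"nz":91,"twi":14,"ud":5}

Derivation:
After op 1 (remove /nz/4): {"dtw":{"nss":60,"ss":50},"nz":[9,84,42,87]}
After op 2 (remove /nz/3): {"dtw":{"nss":60,"ss":50},"nz":[9,84,42]}
After op 3 (add /nz/1 60): {"dtw":{"nss":60,"ss":50},"nz":[9,60,84,42]}
After op 4 (add /nz 91): {"dtw":{"nss":60,"ss":50},"nz":91}
After op 5 (remove /dtw/nss): {"dtw":{"ss":50},"nz":91}
After op 6 (add /twi 14): {"dtw":{"ss":50},"nz":91,"twi":14}
After op 7 (add /ud 5): {"dtw":{"ss":50},"nz":91,"twi":14,"ud":5}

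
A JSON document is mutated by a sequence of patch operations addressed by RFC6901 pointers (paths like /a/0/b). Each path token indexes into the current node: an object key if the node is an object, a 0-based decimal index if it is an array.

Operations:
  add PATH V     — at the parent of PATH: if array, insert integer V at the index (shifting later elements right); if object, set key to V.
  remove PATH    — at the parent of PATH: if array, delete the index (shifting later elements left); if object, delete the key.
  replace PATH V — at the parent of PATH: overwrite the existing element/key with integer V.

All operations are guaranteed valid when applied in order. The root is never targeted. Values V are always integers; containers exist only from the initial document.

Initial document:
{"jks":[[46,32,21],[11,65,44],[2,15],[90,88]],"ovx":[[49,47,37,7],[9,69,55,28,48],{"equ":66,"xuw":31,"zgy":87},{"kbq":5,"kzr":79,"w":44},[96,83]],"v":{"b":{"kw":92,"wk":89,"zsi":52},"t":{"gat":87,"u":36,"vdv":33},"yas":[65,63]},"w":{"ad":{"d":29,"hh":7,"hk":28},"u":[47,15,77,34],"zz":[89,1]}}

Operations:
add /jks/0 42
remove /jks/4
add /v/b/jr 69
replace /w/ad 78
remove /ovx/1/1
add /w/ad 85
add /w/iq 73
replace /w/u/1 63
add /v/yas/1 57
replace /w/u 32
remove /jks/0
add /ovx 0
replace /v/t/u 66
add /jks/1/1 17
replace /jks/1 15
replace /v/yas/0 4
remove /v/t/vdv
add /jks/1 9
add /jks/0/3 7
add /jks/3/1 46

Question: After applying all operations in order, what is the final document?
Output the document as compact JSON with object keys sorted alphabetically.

After op 1 (add /jks/0 42): {"jks":[42,[46,32,21],[11,65,44],[2,15],[90,88]],"ovx":[[49,47,37,7],[9,69,55,28,48],{"equ":66,"xuw":31,"zgy":87},{"kbq":5,"kzr":79,"w":44},[96,83]],"v":{"b":{"kw":92,"wk":89,"zsi":52},"t":{"gat":87,"u":36,"vdv":33},"yas":[65,63]},"w":{"ad":{"d":29,"hh":7,"hk":28},"u":[47,15,77,34],"zz":[89,1]}}
After op 2 (remove /jks/4): {"jks":[42,[46,32,21],[11,65,44],[2,15]],"ovx":[[49,47,37,7],[9,69,55,28,48],{"equ":66,"xuw":31,"zgy":87},{"kbq":5,"kzr":79,"w":44},[96,83]],"v":{"b":{"kw":92,"wk":89,"zsi":52},"t":{"gat":87,"u":36,"vdv":33},"yas":[65,63]},"w":{"ad":{"d":29,"hh":7,"hk":28},"u":[47,15,77,34],"zz":[89,1]}}
After op 3 (add /v/b/jr 69): {"jks":[42,[46,32,21],[11,65,44],[2,15]],"ovx":[[49,47,37,7],[9,69,55,28,48],{"equ":66,"xuw":31,"zgy":87},{"kbq":5,"kzr":79,"w":44},[96,83]],"v":{"b":{"jr":69,"kw":92,"wk":89,"zsi":52},"t":{"gat":87,"u":36,"vdv":33},"yas":[65,63]},"w":{"ad":{"d":29,"hh":7,"hk":28},"u":[47,15,77,34],"zz":[89,1]}}
After op 4 (replace /w/ad 78): {"jks":[42,[46,32,21],[11,65,44],[2,15]],"ovx":[[49,47,37,7],[9,69,55,28,48],{"equ":66,"xuw":31,"zgy":87},{"kbq":5,"kzr":79,"w":44},[96,83]],"v":{"b":{"jr":69,"kw":92,"wk":89,"zsi":52},"t":{"gat":87,"u":36,"vdv":33},"yas":[65,63]},"w":{"ad":78,"u":[47,15,77,34],"zz":[89,1]}}
After op 5 (remove /ovx/1/1): {"jks":[42,[46,32,21],[11,65,44],[2,15]],"ovx":[[49,47,37,7],[9,55,28,48],{"equ":66,"xuw":31,"zgy":87},{"kbq":5,"kzr":79,"w":44},[96,83]],"v":{"b":{"jr":69,"kw":92,"wk":89,"zsi":52},"t":{"gat":87,"u":36,"vdv":33},"yas":[65,63]},"w":{"ad":78,"u":[47,15,77,34],"zz":[89,1]}}
After op 6 (add /w/ad 85): {"jks":[42,[46,32,21],[11,65,44],[2,15]],"ovx":[[49,47,37,7],[9,55,28,48],{"equ":66,"xuw":31,"zgy":87},{"kbq":5,"kzr":79,"w":44},[96,83]],"v":{"b":{"jr":69,"kw":92,"wk":89,"zsi":52},"t":{"gat":87,"u":36,"vdv":33},"yas":[65,63]},"w":{"ad":85,"u":[47,15,77,34],"zz":[89,1]}}
After op 7 (add /w/iq 73): {"jks":[42,[46,32,21],[11,65,44],[2,15]],"ovx":[[49,47,37,7],[9,55,28,48],{"equ":66,"xuw":31,"zgy":87},{"kbq":5,"kzr":79,"w":44},[96,83]],"v":{"b":{"jr":69,"kw":92,"wk":89,"zsi":52},"t":{"gat":87,"u":36,"vdv":33},"yas":[65,63]},"w":{"ad":85,"iq":73,"u":[47,15,77,34],"zz":[89,1]}}
After op 8 (replace /w/u/1 63): {"jks":[42,[46,32,21],[11,65,44],[2,15]],"ovx":[[49,47,37,7],[9,55,28,48],{"equ":66,"xuw":31,"zgy":87},{"kbq":5,"kzr":79,"w":44},[96,83]],"v":{"b":{"jr":69,"kw":92,"wk":89,"zsi":52},"t":{"gat":87,"u":36,"vdv":33},"yas":[65,63]},"w":{"ad":85,"iq":73,"u":[47,63,77,34],"zz":[89,1]}}
After op 9 (add /v/yas/1 57): {"jks":[42,[46,32,21],[11,65,44],[2,15]],"ovx":[[49,47,37,7],[9,55,28,48],{"equ":66,"xuw":31,"zgy":87},{"kbq":5,"kzr":79,"w":44},[96,83]],"v":{"b":{"jr":69,"kw":92,"wk":89,"zsi":52},"t":{"gat":87,"u":36,"vdv":33},"yas":[65,57,63]},"w":{"ad":85,"iq":73,"u":[47,63,77,34],"zz":[89,1]}}
After op 10 (replace /w/u 32): {"jks":[42,[46,32,21],[11,65,44],[2,15]],"ovx":[[49,47,37,7],[9,55,28,48],{"equ":66,"xuw":31,"zgy":87},{"kbq":5,"kzr":79,"w":44},[96,83]],"v":{"b":{"jr":69,"kw":92,"wk":89,"zsi":52},"t":{"gat":87,"u":36,"vdv":33},"yas":[65,57,63]},"w":{"ad":85,"iq":73,"u":32,"zz":[89,1]}}
After op 11 (remove /jks/0): {"jks":[[46,32,21],[11,65,44],[2,15]],"ovx":[[49,47,37,7],[9,55,28,48],{"equ":66,"xuw":31,"zgy":87},{"kbq":5,"kzr":79,"w":44},[96,83]],"v":{"b":{"jr":69,"kw":92,"wk":89,"zsi":52},"t":{"gat":87,"u":36,"vdv":33},"yas":[65,57,63]},"w":{"ad":85,"iq":73,"u":32,"zz":[89,1]}}
After op 12 (add /ovx 0): {"jks":[[46,32,21],[11,65,44],[2,15]],"ovx":0,"v":{"b":{"jr":69,"kw":92,"wk":89,"zsi":52},"t":{"gat":87,"u":36,"vdv":33},"yas":[65,57,63]},"w":{"ad":85,"iq":73,"u":32,"zz":[89,1]}}
After op 13 (replace /v/t/u 66): {"jks":[[46,32,21],[11,65,44],[2,15]],"ovx":0,"v":{"b":{"jr":69,"kw":92,"wk":89,"zsi":52},"t":{"gat":87,"u":66,"vdv":33},"yas":[65,57,63]},"w":{"ad":85,"iq":73,"u":32,"zz":[89,1]}}
After op 14 (add /jks/1/1 17): {"jks":[[46,32,21],[11,17,65,44],[2,15]],"ovx":0,"v":{"b":{"jr":69,"kw":92,"wk":89,"zsi":52},"t":{"gat":87,"u":66,"vdv":33},"yas":[65,57,63]},"w":{"ad":85,"iq":73,"u":32,"zz":[89,1]}}
After op 15 (replace /jks/1 15): {"jks":[[46,32,21],15,[2,15]],"ovx":0,"v":{"b":{"jr":69,"kw":92,"wk":89,"zsi":52},"t":{"gat":87,"u":66,"vdv":33},"yas":[65,57,63]},"w":{"ad":85,"iq":73,"u":32,"zz":[89,1]}}
After op 16 (replace /v/yas/0 4): {"jks":[[46,32,21],15,[2,15]],"ovx":0,"v":{"b":{"jr":69,"kw":92,"wk":89,"zsi":52},"t":{"gat":87,"u":66,"vdv":33},"yas":[4,57,63]},"w":{"ad":85,"iq":73,"u":32,"zz":[89,1]}}
After op 17 (remove /v/t/vdv): {"jks":[[46,32,21],15,[2,15]],"ovx":0,"v":{"b":{"jr":69,"kw":92,"wk":89,"zsi":52},"t":{"gat":87,"u":66},"yas":[4,57,63]},"w":{"ad":85,"iq":73,"u":32,"zz":[89,1]}}
After op 18 (add /jks/1 9): {"jks":[[46,32,21],9,15,[2,15]],"ovx":0,"v":{"b":{"jr":69,"kw":92,"wk":89,"zsi":52},"t":{"gat":87,"u":66},"yas":[4,57,63]},"w":{"ad":85,"iq":73,"u":32,"zz":[89,1]}}
After op 19 (add /jks/0/3 7): {"jks":[[46,32,21,7],9,15,[2,15]],"ovx":0,"v":{"b":{"jr":69,"kw":92,"wk":89,"zsi":52},"t":{"gat":87,"u":66},"yas":[4,57,63]},"w":{"ad":85,"iq":73,"u":32,"zz":[89,1]}}
After op 20 (add /jks/3/1 46): {"jks":[[46,32,21,7],9,15,[2,46,15]],"ovx":0,"v":{"b":{"jr":69,"kw":92,"wk":89,"zsi":52},"t":{"gat":87,"u":66},"yas":[4,57,63]},"w":{"ad":85,"iq":73,"u":32,"zz":[89,1]}}

Answer: {"jks":[[46,32,21,7],9,15,[2,46,15]],"ovx":0,"v":{"b":{"jr":69,"kw":92,"wk":89,"zsi":52},"t":{"gat":87,"u":66},"yas":[4,57,63]},"w":{"ad":85,"iq":73,"u":32,"zz":[89,1]}}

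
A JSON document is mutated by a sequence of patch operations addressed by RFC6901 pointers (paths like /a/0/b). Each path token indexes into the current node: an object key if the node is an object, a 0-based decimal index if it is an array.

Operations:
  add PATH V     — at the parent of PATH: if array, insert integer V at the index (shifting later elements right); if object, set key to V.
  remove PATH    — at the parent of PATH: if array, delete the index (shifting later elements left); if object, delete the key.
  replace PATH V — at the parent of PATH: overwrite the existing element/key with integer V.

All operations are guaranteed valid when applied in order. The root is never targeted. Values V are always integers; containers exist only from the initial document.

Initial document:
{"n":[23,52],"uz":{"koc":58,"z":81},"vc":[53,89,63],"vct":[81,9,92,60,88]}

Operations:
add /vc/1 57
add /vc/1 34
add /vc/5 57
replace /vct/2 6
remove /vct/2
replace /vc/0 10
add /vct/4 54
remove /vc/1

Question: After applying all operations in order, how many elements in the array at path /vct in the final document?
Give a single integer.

After op 1 (add /vc/1 57): {"n":[23,52],"uz":{"koc":58,"z":81},"vc":[53,57,89,63],"vct":[81,9,92,60,88]}
After op 2 (add /vc/1 34): {"n":[23,52],"uz":{"koc":58,"z":81},"vc":[53,34,57,89,63],"vct":[81,9,92,60,88]}
After op 3 (add /vc/5 57): {"n":[23,52],"uz":{"koc":58,"z":81},"vc":[53,34,57,89,63,57],"vct":[81,9,92,60,88]}
After op 4 (replace /vct/2 6): {"n":[23,52],"uz":{"koc":58,"z":81},"vc":[53,34,57,89,63,57],"vct":[81,9,6,60,88]}
After op 5 (remove /vct/2): {"n":[23,52],"uz":{"koc":58,"z":81},"vc":[53,34,57,89,63,57],"vct":[81,9,60,88]}
After op 6 (replace /vc/0 10): {"n":[23,52],"uz":{"koc":58,"z":81},"vc":[10,34,57,89,63,57],"vct":[81,9,60,88]}
After op 7 (add /vct/4 54): {"n":[23,52],"uz":{"koc":58,"z":81},"vc":[10,34,57,89,63,57],"vct":[81,9,60,88,54]}
After op 8 (remove /vc/1): {"n":[23,52],"uz":{"koc":58,"z":81},"vc":[10,57,89,63,57],"vct":[81,9,60,88,54]}
Size at path /vct: 5

Answer: 5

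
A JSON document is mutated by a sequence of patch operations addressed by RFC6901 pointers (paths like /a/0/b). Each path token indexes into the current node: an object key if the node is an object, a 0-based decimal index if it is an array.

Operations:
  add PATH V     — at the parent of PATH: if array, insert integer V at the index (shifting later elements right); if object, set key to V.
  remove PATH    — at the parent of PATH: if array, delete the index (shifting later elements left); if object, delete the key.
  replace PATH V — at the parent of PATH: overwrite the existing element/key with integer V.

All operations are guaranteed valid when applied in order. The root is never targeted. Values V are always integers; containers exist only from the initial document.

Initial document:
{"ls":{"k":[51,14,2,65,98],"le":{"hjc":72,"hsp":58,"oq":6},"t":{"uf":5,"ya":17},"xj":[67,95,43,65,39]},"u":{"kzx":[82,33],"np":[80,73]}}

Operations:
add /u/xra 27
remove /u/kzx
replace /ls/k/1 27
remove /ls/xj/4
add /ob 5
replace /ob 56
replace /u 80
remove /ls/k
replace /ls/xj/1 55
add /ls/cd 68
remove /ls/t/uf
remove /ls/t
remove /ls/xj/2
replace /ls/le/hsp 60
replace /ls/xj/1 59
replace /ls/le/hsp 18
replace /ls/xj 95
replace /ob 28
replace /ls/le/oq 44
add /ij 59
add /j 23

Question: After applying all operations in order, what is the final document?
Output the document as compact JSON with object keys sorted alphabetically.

After op 1 (add /u/xra 27): {"ls":{"k":[51,14,2,65,98],"le":{"hjc":72,"hsp":58,"oq":6},"t":{"uf":5,"ya":17},"xj":[67,95,43,65,39]},"u":{"kzx":[82,33],"np":[80,73],"xra":27}}
After op 2 (remove /u/kzx): {"ls":{"k":[51,14,2,65,98],"le":{"hjc":72,"hsp":58,"oq":6},"t":{"uf":5,"ya":17},"xj":[67,95,43,65,39]},"u":{"np":[80,73],"xra":27}}
After op 3 (replace /ls/k/1 27): {"ls":{"k":[51,27,2,65,98],"le":{"hjc":72,"hsp":58,"oq":6},"t":{"uf":5,"ya":17},"xj":[67,95,43,65,39]},"u":{"np":[80,73],"xra":27}}
After op 4 (remove /ls/xj/4): {"ls":{"k":[51,27,2,65,98],"le":{"hjc":72,"hsp":58,"oq":6},"t":{"uf":5,"ya":17},"xj":[67,95,43,65]},"u":{"np":[80,73],"xra":27}}
After op 5 (add /ob 5): {"ls":{"k":[51,27,2,65,98],"le":{"hjc":72,"hsp":58,"oq":6},"t":{"uf":5,"ya":17},"xj":[67,95,43,65]},"ob":5,"u":{"np":[80,73],"xra":27}}
After op 6 (replace /ob 56): {"ls":{"k":[51,27,2,65,98],"le":{"hjc":72,"hsp":58,"oq":6},"t":{"uf":5,"ya":17},"xj":[67,95,43,65]},"ob":56,"u":{"np":[80,73],"xra":27}}
After op 7 (replace /u 80): {"ls":{"k":[51,27,2,65,98],"le":{"hjc":72,"hsp":58,"oq":6},"t":{"uf":5,"ya":17},"xj":[67,95,43,65]},"ob":56,"u":80}
After op 8 (remove /ls/k): {"ls":{"le":{"hjc":72,"hsp":58,"oq":6},"t":{"uf":5,"ya":17},"xj":[67,95,43,65]},"ob":56,"u":80}
After op 9 (replace /ls/xj/1 55): {"ls":{"le":{"hjc":72,"hsp":58,"oq":6},"t":{"uf":5,"ya":17},"xj":[67,55,43,65]},"ob":56,"u":80}
After op 10 (add /ls/cd 68): {"ls":{"cd":68,"le":{"hjc":72,"hsp":58,"oq":6},"t":{"uf":5,"ya":17},"xj":[67,55,43,65]},"ob":56,"u":80}
After op 11 (remove /ls/t/uf): {"ls":{"cd":68,"le":{"hjc":72,"hsp":58,"oq":6},"t":{"ya":17},"xj":[67,55,43,65]},"ob":56,"u":80}
After op 12 (remove /ls/t): {"ls":{"cd":68,"le":{"hjc":72,"hsp":58,"oq":6},"xj":[67,55,43,65]},"ob":56,"u":80}
After op 13 (remove /ls/xj/2): {"ls":{"cd":68,"le":{"hjc":72,"hsp":58,"oq":6},"xj":[67,55,65]},"ob":56,"u":80}
After op 14 (replace /ls/le/hsp 60): {"ls":{"cd":68,"le":{"hjc":72,"hsp":60,"oq":6},"xj":[67,55,65]},"ob":56,"u":80}
After op 15 (replace /ls/xj/1 59): {"ls":{"cd":68,"le":{"hjc":72,"hsp":60,"oq":6},"xj":[67,59,65]},"ob":56,"u":80}
After op 16 (replace /ls/le/hsp 18): {"ls":{"cd":68,"le":{"hjc":72,"hsp":18,"oq":6},"xj":[67,59,65]},"ob":56,"u":80}
After op 17 (replace /ls/xj 95): {"ls":{"cd":68,"le":{"hjc":72,"hsp":18,"oq":6},"xj":95},"ob":56,"u":80}
After op 18 (replace /ob 28): {"ls":{"cd":68,"le":{"hjc":72,"hsp":18,"oq":6},"xj":95},"ob":28,"u":80}
After op 19 (replace /ls/le/oq 44): {"ls":{"cd":68,"le":{"hjc":72,"hsp":18,"oq":44},"xj":95},"ob":28,"u":80}
After op 20 (add /ij 59): {"ij":59,"ls":{"cd":68,"le":{"hjc":72,"hsp":18,"oq":44},"xj":95},"ob":28,"u":80}
After op 21 (add /j 23): {"ij":59,"j":23,"ls":{"cd":68,"le":{"hjc":72,"hsp":18,"oq":44},"xj":95},"ob":28,"u":80}

Answer: {"ij":59,"j":23,"ls":{"cd":68,"le":{"hjc":72,"hsp":18,"oq":44},"xj":95},"ob":28,"u":80}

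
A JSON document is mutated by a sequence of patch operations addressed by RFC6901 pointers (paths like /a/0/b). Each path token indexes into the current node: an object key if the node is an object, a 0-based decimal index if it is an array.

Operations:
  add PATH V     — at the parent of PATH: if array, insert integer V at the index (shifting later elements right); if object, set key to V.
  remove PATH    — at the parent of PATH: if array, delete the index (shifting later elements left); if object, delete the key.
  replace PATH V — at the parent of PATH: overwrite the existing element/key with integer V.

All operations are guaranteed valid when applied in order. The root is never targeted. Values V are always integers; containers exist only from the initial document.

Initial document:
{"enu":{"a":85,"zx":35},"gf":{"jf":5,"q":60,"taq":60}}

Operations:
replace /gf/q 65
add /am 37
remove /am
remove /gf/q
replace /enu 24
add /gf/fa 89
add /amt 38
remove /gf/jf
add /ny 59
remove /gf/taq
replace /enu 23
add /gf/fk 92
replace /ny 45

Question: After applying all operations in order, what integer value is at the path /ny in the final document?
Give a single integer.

After op 1 (replace /gf/q 65): {"enu":{"a":85,"zx":35},"gf":{"jf":5,"q":65,"taq":60}}
After op 2 (add /am 37): {"am":37,"enu":{"a":85,"zx":35},"gf":{"jf":5,"q":65,"taq":60}}
After op 3 (remove /am): {"enu":{"a":85,"zx":35},"gf":{"jf":5,"q":65,"taq":60}}
After op 4 (remove /gf/q): {"enu":{"a":85,"zx":35},"gf":{"jf":5,"taq":60}}
After op 5 (replace /enu 24): {"enu":24,"gf":{"jf":5,"taq":60}}
After op 6 (add /gf/fa 89): {"enu":24,"gf":{"fa":89,"jf":5,"taq":60}}
After op 7 (add /amt 38): {"amt":38,"enu":24,"gf":{"fa":89,"jf":5,"taq":60}}
After op 8 (remove /gf/jf): {"amt":38,"enu":24,"gf":{"fa":89,"taq":60}}
After op 9 (add /ny 59): {"amt":38,"enu":24,"gf":{"fa":89,"taq":60},"ny":59}
After op 10 (remove /gf/taq): {"amt":38,"enu":24,"gf":{"fa":89},"ny":59}
After op 11 (replace /enu 23): {"amt":38,"enu":23,"gf":{"fa":89},"ny":59}
After op 12 (add /gf/fk 92): {"amt":38,"enu":23,"gf":{"fa":89,"fk":92},"ny":59}
After op 13 (replace /ny 45): {"amt":38,"enu":23,"gf":{"fa":89,"fk":92},"ny":45}
Value at /ny: 45

Answer: 45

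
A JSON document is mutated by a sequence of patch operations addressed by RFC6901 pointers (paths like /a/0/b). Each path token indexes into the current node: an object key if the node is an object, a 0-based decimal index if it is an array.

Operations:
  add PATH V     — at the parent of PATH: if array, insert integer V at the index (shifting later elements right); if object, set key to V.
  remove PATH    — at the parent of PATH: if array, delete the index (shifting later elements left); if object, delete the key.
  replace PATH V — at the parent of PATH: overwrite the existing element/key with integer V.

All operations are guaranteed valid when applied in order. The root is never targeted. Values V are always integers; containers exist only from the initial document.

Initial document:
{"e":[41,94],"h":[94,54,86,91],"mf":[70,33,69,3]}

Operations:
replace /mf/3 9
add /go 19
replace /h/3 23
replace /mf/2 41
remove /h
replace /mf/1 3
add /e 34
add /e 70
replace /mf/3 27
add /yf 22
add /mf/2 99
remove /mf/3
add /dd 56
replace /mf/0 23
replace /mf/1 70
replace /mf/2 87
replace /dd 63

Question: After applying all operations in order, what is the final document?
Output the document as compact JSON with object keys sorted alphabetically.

Answer: {"dd":63,"e":70,"go":19,"mf":[23,70,87,27],"yf":22}

Derivation:
After op 1 (replace /mf/3 9): {"e":[41,94],"h":[94,54,86,91],"mf":[70,33,69,9]}
After op 2 (add /go 19): {"e":[41,94],"go":19,"h":[94,54,86,91],"mf":[70,33,69,9]}
After op 3 (replace /h/3 23): {"e":[41,94],"go":19,"h":[94,54,86,23],"mf":[70,33,69,9]}
After op 4 (replace /mf/2 41): {"e":[41,94],"go":19,"h":[94,54,86,23],"mf":[70,33,41,9]}
After op 5 (remove /h): {"e":[41,94],"go":19,"mf":[70,33,41,9]}
After op 6 (replace /mf/1 3): {"e":[41,94],"go":19,"mf":[70,3,41,9]}
After op 7 (add /e 34): {"e":34,"go":19,"mf":[70,3,41,9]}
After op 8 (add /e 70): {"e":70,"go":19,"mf":[70,3,41,9]}
After op 9 (replace /mf/3 27): {"e":70,"go":19,"mf":[70,3,41,27]}
After op 10 (add /yf 22): {"e":70,"go":19,"mf":[70,3,41,27],"yf":22}
After op 11 (add /mf/2 99): {"e":70,"go":19,"mf":[70,3,99,41,27],"yf":22}
After op 12 (remove /mf/3): {"e":70,"go":19,"mf":[70,3,99,27],"yf":22}
After op 13 (add /dd 56): {"dd":56,"e":70,"go":19,"mf":[70,3,99,27],"yf":22}
After op 14 (replace /mf/0 23): {"dd":56,"e":70,"go":19,"mf":[23,3,99,27],"yf":22}
After op 15 (replace /mf/1 70): {"dd":56,"e":70,"go":19,"mf":[23,70,99,27],"yf":22}
After op 16 (replace /mf/2 87): {"dd":56,"e":70,"go":19,"mf":[23,70,87,27],"yf":22}
After op 17 (replace /dd 63): {"dd":63,"e":70,"go":19,"mf":[23,70,87,27],"yf":22}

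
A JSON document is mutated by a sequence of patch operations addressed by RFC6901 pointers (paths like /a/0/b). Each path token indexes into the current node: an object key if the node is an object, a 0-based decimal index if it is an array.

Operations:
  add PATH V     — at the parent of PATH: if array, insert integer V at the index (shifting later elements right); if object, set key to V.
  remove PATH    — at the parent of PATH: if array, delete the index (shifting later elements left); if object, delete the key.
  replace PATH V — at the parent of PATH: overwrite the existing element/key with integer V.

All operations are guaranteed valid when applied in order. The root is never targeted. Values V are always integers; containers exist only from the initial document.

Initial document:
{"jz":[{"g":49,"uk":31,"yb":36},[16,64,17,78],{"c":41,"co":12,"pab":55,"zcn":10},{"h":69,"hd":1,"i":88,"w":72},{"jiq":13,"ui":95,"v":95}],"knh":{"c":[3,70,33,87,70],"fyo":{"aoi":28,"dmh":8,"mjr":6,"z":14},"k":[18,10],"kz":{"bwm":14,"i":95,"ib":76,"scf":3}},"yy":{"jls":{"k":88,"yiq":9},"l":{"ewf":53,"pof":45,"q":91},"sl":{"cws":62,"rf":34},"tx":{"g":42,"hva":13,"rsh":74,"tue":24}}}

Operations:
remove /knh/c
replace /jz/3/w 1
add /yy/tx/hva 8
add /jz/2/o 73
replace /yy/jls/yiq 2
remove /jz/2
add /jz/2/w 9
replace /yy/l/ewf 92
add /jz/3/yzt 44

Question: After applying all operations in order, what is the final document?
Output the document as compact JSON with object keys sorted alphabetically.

After op 1 (remove /knh/c): {"jz":[{"g":49,"uk":31,"yb":36},[16,64,17,78],{"c":41,"co":12,"pab":55,"zcn":10},{"h":69,"hd":1,"i":88,"w":72},{"jiq":13,"ui":95,"v":95}],"knh":{"fyo":{"aoi":28,"dmh":8,"mjr":6,"z":14},"k":[18,10],"kz":{"bwm":14,"i":95,"ib":76,"scf":3}},"yy":{"jls":{"k":88,"yiq":9},"l":{"ewf":53,"pof":45,"q":91},"sl":{"cws":62,"rf":34},"tx":{"g":42,"hva":13,"rsh":74,"tue":24}}}
After op 2 (replace /jz/3/w 1): {"jz":[{"g":49,"uk":31,"yb":36},[16,64,17,78],{"c":41,"co":12,"pab":55,"zcn":10},{"h":69,"hd":1,"i":88,"w":1},{"jiq":13,"ui":95,"v":95}],"knh":{"fyo":{"aoi":28,"dmh":8,"mjr":6,"z":14},"k":[18,10],"kz":{"bwm":14,"i":95,"ib":76,"scf":3}},"yy":{"jls":{"k":88,"yiq":9},"l":{"ewf":53,"pof":45,"q":91},"sl":{"cws":62,"rf":34},"tx":{"g":42,"hva":13,"rsh":74,"tue":24}}}
After op 3 (add /yy/tx/hva 8): {"jz":[{"g":49,"uk":31,"yb":36},[16,64,17,78],{"c":41,"co":12,"pab":55,"zcn":10},{"h":69,"hd":1,"i":88,"w":1},{"jiq":13,"ui":95,"v":95}],"knh":{"fyo":{"aoi":28,"dmh":8,"mjr":6,"z":14},"k":[18,10],"kz":{"bwm":14,"i":95,"ib":76,"scf":3}},"yy":{"jls":{"k":88,"yiq":9},"l":{"ewf":53,"pof":45,"q":91},"sl":{"cws":62,"rf":34},"tx":{"g":42,"hva":8,"rsh":74,"tue":24}}}
After op 4 (add /jz/2/o 73): {"jz":[{"g":49,"uk":31,"yb":36},[16,64,17,78],{"c":41,"co":12,"o":73,"pab":55,"zcn":10},{"h":69,"hd":1,"i":88,"w":1},{"jiq":13,"ui":95,"v":95}],"knh":{"fyo":{"aoi":28,"dmh":8,"mjr":6,"z":14},"k":[18,10],"kz":{"bwm":14,"i":95,"ib":76,"scf":3}},"yy":{"jls":{"k":88,"yiq":9},"l":{"ewf":53,"pof":45,"q":91},"sl":{"cws":62,"rf":34},"tx":{"g":42,"hva":8,"rsh":74,"tue":24}}}
After op 5 (replace /yy/jls/yiq 2): {"jz":[{"g":49,"uk":31,"yb":36},[16,64,17,78],{"c":41,"co":12,"o":73,"pab":55,"zcn":10},{"h":69,"hd":1,"i":88,"w":1},{"jiq":13,"ui":95,"v":95}],"knh":{"fyo":{"aoi":28,"dmh":8,"mjr":6,"z":14},"k":[18,10],"kz":{"bwm":14,"i":95,"ib":76,"scf":3}},"yy":{"jls":{"k":88,"yiq":2},"l":{"ewf":53,"pof":45,"q":91},"sl":{"cws":62,"rf":34},"tx":{"g":42,"hva":8,"rsh":74,"tue":24}}}
After op 6 (remove /jz/2): {"jz":[{"g":49,"uk":31,"yb":36},[16,64,17,78],{"h":69,"hd":1,"i":88,"w":1},{"jiq":13,"ui":95,"v":95}],"knh":{"fyo":{"aoi":28,"dmh":8,"mjr":6,"z":14},"k":[18,10],"kz":{"bwm":14,"i":95,"ib":76,"scf":3}},"yy":{"jls":{"k":88,"yiq":2},"l":{"ewf":53,"pof":45,"q":91},"sl":{"cws":62,"rf":34},"tx":{"g":42,"hva":8,"rsh":74,"tue":24}}}
After op 7 (add /jz/2/w 9): {"jz":[{"g":49,"uk":31,"yb":36},[16,64,17,78],{"h":69,"hd":1,"i":88,"w":9},{"jiq":13,"ui":95,"v":95}],"knh":{"fyo":{"aoi":28,"dmh":8,"mjr":6,"z":14},"k":[18,10],"kz":{"bwm":14,"i":95,"ib":76,"scf":3}},"yy":{"jls":{"k":88,"yiq":2},"l":{"ewf":53,"pof":45,"q":91},"sl":{"cws":62,"rf":34},"tx":{"g":42,"hva":8,"rsh":74,"tue":24}}}
After op 8 (replace /yy/l/ewf 92): {"jz":[{"g":49,"uk":31,"yb":36},[16,64,17,78],{"h":69,"hd":1,"i":88,"w":9},{"jiq":13,"ui":95,"v":95}],"knh":{"fyo":{"aoi":28,"dmh":8,"mjr":6,"z":14},"k":[18,10],"kz":{"bwm":14,"i":95,"ib":76,"scf":3}},"yy":{"jls":{"k":88,"yiq":2},"l":{"ewf":92,"pof":45,"q":91},"sl":{"cws":62,"rf":34},"tx":{"g":42,"hva":8,"rsh":74,"tue":24}}}
After op 9 (add /jz/3/yzt 44): {"jz":[{"g":49,"uk":31,"yb":36},[16,64,17,78],{"h":69,"hd":1,"i":88,"w":9},{"jiq":13,"ui":95,"v":95,"yzt":44}],"knh":{"fyo":{"aoi":28,"dmh":8,"mjr":6,"z":14},"k":[18,10],"kz":{"bwm":14,"i":95,"ib":76,"scf":3}},"yy":{"jls":{"k":88,"yiq":2},"l":{"ewf":92,"pof":45,"q":91},"sl":{"cws":62,"rf":34},"tx":{"g":42,"hva":8,"rsh":74,"tue":24}}}

Answer: {"jz":[{"g":49,"uk":31,"yb":36},[16,64,17,78],{"h":69,"hd":1,"i":88,"w":9},{"jiq":13,"ui":95,"v":95,"yzt":44}],"knh":{"fyo":{"aoi":28,"dmh":8,"mjr":6,"z":14},"k":[18,10],"kz":{"bwm":14,"i":95,"ib":76,"scf":3}},"yy":{"jls":{"k":88,"yiq":2},"l":{"ewf":92,"pof":45,"q":91},"sl":{"cws":62,"rf":34},"tx":{"g":42,"hva":8,"rsh":74,"tue":24}}}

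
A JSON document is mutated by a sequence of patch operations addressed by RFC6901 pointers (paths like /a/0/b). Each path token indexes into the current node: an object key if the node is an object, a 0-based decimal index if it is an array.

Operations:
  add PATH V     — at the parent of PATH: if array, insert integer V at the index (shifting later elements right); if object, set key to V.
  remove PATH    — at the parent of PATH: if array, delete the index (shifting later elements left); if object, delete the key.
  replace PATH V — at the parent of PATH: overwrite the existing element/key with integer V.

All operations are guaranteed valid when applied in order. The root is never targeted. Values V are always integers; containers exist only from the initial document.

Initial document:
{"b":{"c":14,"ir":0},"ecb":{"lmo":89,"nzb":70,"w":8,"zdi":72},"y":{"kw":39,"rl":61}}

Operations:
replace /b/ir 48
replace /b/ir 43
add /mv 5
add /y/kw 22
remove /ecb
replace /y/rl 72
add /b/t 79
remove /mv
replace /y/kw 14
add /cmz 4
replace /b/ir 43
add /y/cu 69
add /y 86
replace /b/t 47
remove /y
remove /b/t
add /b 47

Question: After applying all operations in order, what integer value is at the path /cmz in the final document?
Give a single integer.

After op 1 (replace /b/ir 48): {"b":{"c":14,"ir":48},"ecb":{"lmo":89,"nzb":70,"w":8,"zdi":72},"y":{"kw":39,"rl":61}}
After op 2 (replace /b/ir 43): {"b":{"c":14,"ir":43},"ecb":{"lmo":89,"nzb":70,"w":8,"zdi":72},"y":{"kw":39,"rl":61}}
After op 3 (add /mv 5): {"b":{"c":14,"ir":43},"ecb":{"lmo":89,"nzb":70,"w":8,"zdi":72},"mv":5,"y":{"kw":39,"rl":61}}
After op 4 (add /y/kw 22): {"b":{"c":14,"ir":43},"ecb":{"lmo":89,"nzb":70,"w":8,"zdi":72},"mv":5,"y":{"kw":22,"rl":61}}
After op 5 (remove /ecb): {"b":{"c":14,"ir":43},"mv":5,"y":{"kw":22,"rl":61}}
After op 6 (replace /y/rl 72): {"b":{"c":14,"ir":43},"mv":5,"y":{"kw":22,"rl":72}}
After op 7 (add /b/t 79): {"b":{"c":14,"ir":43,"t":79},"mv":5,"y":{"kw":22,"rl":72}}
After op 8 (remove /mv): {"b":{"c":14,"ir":43,"t":79},"y":{"kw":22,"rl":72}}
After op 9 (replace /y/kw 14): {"b":{"c":14,"ir":43,"t":79},"y":{"kw":14,"rl":72}}
After op 10 (add /cmz 4): {"b":{"c":14,"ir":43,"t":79},"cmz":4,"y":{"kw":14,"rl":72}}
After op 11 (replace /b/ir 43): {"b":{"c":14,"ir":43,"t":79},"cmz":4,"y":{"kw":14,"rl":72}}
After op 12 (add /y/cu 69): {"b":{"c":14,"ir":43,"t":79},"cmz":4,"y":{"cu":69,"kw":14,"rl":72}}
After op 13 (add /y 86): {"b":{"c":14,"ir":43,"t":79},"cmz":4,"y":86}
After op 14 (replace /b/t 47): {"b":{"c":14,"ir":43,"t":47},"cmz":4,"y":86}
After op 15 (remove /y): {"b":{"c":14,"ir":43,"t":47},"cmz":4}
After op 16 (remove /b/t): {"b":{"c":14,"ir":43},"cmz":4}
After op 17 (add /b 47): {"b":47,"cmz":4}
Value at /cmz: 4

Answer: 4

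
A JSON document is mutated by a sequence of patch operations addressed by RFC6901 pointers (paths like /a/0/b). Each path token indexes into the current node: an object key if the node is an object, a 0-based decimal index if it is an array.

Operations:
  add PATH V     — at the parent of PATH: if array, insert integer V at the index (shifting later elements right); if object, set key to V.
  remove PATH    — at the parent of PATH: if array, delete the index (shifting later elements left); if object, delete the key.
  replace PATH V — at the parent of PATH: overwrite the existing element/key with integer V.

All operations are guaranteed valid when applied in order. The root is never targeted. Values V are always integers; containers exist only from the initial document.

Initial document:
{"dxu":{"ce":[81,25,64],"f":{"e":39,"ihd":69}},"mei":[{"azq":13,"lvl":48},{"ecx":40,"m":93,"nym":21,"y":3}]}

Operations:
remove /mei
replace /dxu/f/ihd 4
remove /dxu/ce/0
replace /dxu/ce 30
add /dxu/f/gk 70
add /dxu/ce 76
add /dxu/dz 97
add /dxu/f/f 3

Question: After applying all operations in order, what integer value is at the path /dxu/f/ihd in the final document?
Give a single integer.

Answer: 4

Derivation:
After op 1 (remove /mei): {"dxu":{"ce":[81,25,64],"f":{"e":39,"ihd":69}}}
After op 2 (replace /dxu/f/ihd 4): {"dxu":{"ce":[81,25,64],"f":{"e":39,"ihd":4}}}
After op 3 (remove /dxu/ce/0): {"dxu":{"ce":[25,64],"f":{"e":39,"ihd":4}}}
After op 4 (replace /dxu/ce 30): {"dxu":{"ce":30,"f":{"e":39,"ihd":4}}}
After op 5 (add /dxu/f/gk 70): {"dxu":{"ce":30,"f":{"e":39,"gk":70,"ihd":4}}}
After op 6 (add /dxu/ce 76): {"dxu":{"ce":76,"f":{"e":39,"gk":70,"ihd":4}}}
After op 7 (add /dxu/dz 97): {"dxu":{"ce":76,"dz":97,"f":{"e":39,"gk":70,"ihd":4}}}
After op 8 (add /dxu/f/f 3): {"dxu":{"ce":76,"dz":97,"f":{"e":39,"f":3,"gk":70,"ihd":4}}}
Value at /dxu/f/ihd: 4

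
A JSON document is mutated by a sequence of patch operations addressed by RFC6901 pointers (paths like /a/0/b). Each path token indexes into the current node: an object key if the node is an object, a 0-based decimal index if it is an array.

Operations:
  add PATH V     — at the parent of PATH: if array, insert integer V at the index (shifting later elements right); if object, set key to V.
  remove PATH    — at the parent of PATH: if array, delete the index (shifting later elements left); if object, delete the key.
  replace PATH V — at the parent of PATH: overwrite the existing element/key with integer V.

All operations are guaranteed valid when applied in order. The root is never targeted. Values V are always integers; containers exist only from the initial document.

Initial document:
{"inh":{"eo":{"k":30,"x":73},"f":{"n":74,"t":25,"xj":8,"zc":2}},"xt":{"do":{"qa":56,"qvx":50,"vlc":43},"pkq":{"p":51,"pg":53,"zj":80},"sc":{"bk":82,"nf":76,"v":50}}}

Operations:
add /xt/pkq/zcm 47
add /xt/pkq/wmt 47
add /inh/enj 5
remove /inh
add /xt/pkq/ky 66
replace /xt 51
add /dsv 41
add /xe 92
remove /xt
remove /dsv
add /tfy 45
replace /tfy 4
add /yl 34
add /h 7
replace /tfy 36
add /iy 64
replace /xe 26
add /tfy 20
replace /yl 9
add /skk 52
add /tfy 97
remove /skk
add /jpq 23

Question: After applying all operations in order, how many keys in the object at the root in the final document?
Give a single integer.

Answer: 6

Derivation:
After op 1 (add /xt/pkq/zcm 47): {"inh":{"eo":{"k":30,"x":73},"f":{"n":74,"t":25,"xj":8,"zc":2}},"xt":{"do":{"qa":56,"qvx":50,"vlc":43},"pkq":{"p":51,"pg":53,"zcm":47,"zj":80},"sc":{"bk":82,"nf":76,"v":50}}}
After op 2 (add /xt/pkq/wmt 47): {"inh":{"eo":{"k":30,"x":73},"f":{"n":74,"t":25,"xj":8,"zc":2}},"xt":{"do":{"qa":56,"qvx":50,"vlc":43},"pkq":{"p":51,"pg":53,"wmt":47,"zcm":47,"zj":80},"sc":{"bk":82,"nf":76,"v":50}}}
After op 3 (add /inh/enj 5): {"inh":{"enj":5,"eo":{"k":30,"x":73},"f":{"n":74,"t":25,"xj":8,"zc":2}},"xt":{"do":{"qa":56,"qvx":50,"vlc":43},"pkq":{"p":51,"pg":53,"wmt":47,"zcm":47,"zj":80},"sc":{"bk":82,"nf":76,"v":50}}}
After op 4 (remove /inh): {"xt":{"do":{"qa":56,"qvx":50,"vlc":43},"pkq":{"p":51,"pg":53,"wmt":47,"zcm":47,"zj":80},"sc":{"bk":82,"nf":76,"v":50}}}
After op 5 (add /xt/pkq/ky 66): {"xt":{"do":{"qa":56,"qvx":50,"vlc":43},"pkq":{"ky":66,"p":51,"pg":53,"wmt":47,"zcm":47,"zj":80},"sc":{"bk":82,"nf":76,"v":50}}}
After op 6 (replace /xt 51): {"xt":51}
After op 7 (add /dsv 41): {"dsv":41,"xt":51}
After op 8 (add /xe 92): {"dsv":41,"xe":92,"xt":51}
After op 9 (remove /xt): {"dsv":41,"xe":92}
After op 10 (remove /dsv): {"xe":92}
After op 11 (add /tfy 45): {"tfy":45,"xe":92}
After op 12 (replace /tfy 4): {"tfy":4,"xe":92}
After op 13 (add /yl 34): {"tfy":4,"xe":92,"yl":34}
After op 14 (add /h 7): {"h":7,"tfy":4,"xe":92,"yl":34}
After op 15 (replace /tfy 36): {"h":7,"tfy":36,"xe":92,"yl":34}
After op 16 (add /iy 64): {"h":7,"iy":64,"tfy":36,"xe":92,"yl":34}
After op 17 (replace /xe 26): {"h":7,"iy":64,"tfy":36,"xe":26,"yl":34}
After op 18 (add /tfy 20): {"h":7,"iy":64,"tfy":20,"xe":26,"yl":34}
After op 19 (replace /yl 9): {"h":7,"iy":64,"tfy":20,"xe":26,"yl":9}
After op 20 (add /skk 52): {"h":7,"iy":64,"skk":52,"tfy":20,"xe":26,"yl":9}
After op 21 (add /tfy 97): {"h":7,"iy":64,"skk":52,"tfy":97,"xe":26,"yl":9}
After op 22 (remove /skk): {"h":7,"iy":64,"tfy":97,"xe":26,"yl":9}
After op 23 (add /jpq 23): {"h":7,"iy":64,"jpq":23,"tfy":97,"xe":26,"yl":9}
Size at the root: 6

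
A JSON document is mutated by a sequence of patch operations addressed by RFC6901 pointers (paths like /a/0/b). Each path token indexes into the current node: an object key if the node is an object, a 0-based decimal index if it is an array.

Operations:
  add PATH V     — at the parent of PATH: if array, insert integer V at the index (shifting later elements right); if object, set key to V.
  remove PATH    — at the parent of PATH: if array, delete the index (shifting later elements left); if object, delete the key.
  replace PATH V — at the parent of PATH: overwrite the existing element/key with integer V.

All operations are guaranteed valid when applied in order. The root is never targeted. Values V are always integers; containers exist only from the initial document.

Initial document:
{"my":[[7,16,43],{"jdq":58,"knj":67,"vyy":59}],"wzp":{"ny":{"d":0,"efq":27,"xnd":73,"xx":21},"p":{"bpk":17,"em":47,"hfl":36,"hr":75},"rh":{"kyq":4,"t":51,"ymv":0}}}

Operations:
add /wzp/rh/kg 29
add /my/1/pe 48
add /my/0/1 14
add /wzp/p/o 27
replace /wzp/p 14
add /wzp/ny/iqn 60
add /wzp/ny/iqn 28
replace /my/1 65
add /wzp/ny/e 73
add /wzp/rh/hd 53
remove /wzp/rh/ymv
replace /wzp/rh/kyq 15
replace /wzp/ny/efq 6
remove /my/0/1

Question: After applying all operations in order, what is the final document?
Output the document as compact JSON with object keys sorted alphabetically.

After op 1 (add /wzp/rh/kg 29): {"my":[[7,16,43],{"jdq":58,"knj":67,"vyy":59}],"wzp":{"ny":{"d":0,"efq":27,"xnd":73,"xx":21},"p":{"bpk":17,"em":47,"hfl":36,"hr":75},"rh":{"kg":29,"kyq":4,"t":51,"ymv":0}}}
After op 2 (add /my/1/pe 48): {"my":[[7,16,43],{"jdq":58,"knj":67,"pe":48,"vyy":59}],"wzp":{"ny":{"d":0,"efq":27,"xnd":73,"xx":21},"p":{"bpk":17,"em":47,"hfl":36,"hr":75},"rh":{"kg":29,"kyq":4,"t":51,"ymv":0}}}
After op 3 (add /my/0/1 14): {"my":[[7,14,16,43],{"jdq":58,"knj":67,"pe":48,"vyy":59}],"wzp":{"ny":{"d":0,"efq":27,"xnd":73,"xx":21},"p":{"bpk":17,"em":47,"hfl":36,"hr":75},"rh":{"kg":29,"kyq":4,"t":51,"ymv":0}}}
After op 4 (add /wzp/p/o 27): {"my":[[7,14,16,43],{"jdq":58,"knj":67,"pe":48,"vyy":59}],"wzp":{"ny":{"d":0,"efq":27,"xnd":73,"xx":21},"p":{"bpk":17,"em":47,"hfl":36,"hr":75,"o":27},"rh":{"kg":29,"kyq":4,"t":51,"ymv":0}}}
After op 5 (replace /wzp/p 14): {"my":[[7,14,16,43],{"jdq":58,"knj":67,"pe":48,"vyy":59}],"wzp":{"ny":{"d":0,"efq":27,"xnd":73,"xx":21},"p":14,"rh":{"kg":29,"kyq":4,"t":51,"ymv":0}}}
After op 6 (add /wzp/ny/iqn 60): {"my":[[7,14,16,43],{"jdq":58,"knj":67,"pe":48,"vyy":59}],"wzp":{"ny":{"d":0,"efq":27,"iqn":60,"xnd":73,"xx":21},"p":14,"rh":{"kg":29,"kyq":4,"t":51,"ymv":0}}}
After op 7 (add /wzp/ny/iqn 28): {"my":[[7,14,16,43],{"jdq":58,"knj":67,"pe":48,"vyy":59}],"wzp":{"ny":{"d":0,"efq":27,"iqn":28,"xnd":73,"xx":21},"p":14,"rh":{"kg":29,"kyq":4,"t":51,"ymv":0}}}
After op 8 (replace /my/1 65): {"my":[[7,14,16,43],65],"wzp":{"ny":{"d":0,"efq":27,"iqn":28,"xnd":73,"xx":21},"p":14,"rh":{"kg":29,"kyq":4,"t":51,"ymv":0}}}
After op 9 (add /wzp/ny/e 73): {"my":[[7,14,16,43],65],"wzp":{"ny":{"d":0,"e":73,"efq":27,"iqn":28,"xnd":73,"xx":21},"p":14,"rh":{"kg":29,"kyq":4,"t":51,"ymv":0}}}
After op 10 (add /wzp/rh/hd 53): {"my":[[7,14,16,43],65],"wzp":{"ny":{"d":0,"e":73,"efq":27,"iqn":28,"xnd":73,"xx":21},"p":14,"rh":{"hd":53,"kg":29,"kyq":4,"t":51,"ymv":0}}}
After op 11 (remove /wzp/rh/ymv): {"my":[[7,14,16,43],65],"wzp":{"ny":{"d":0,"e":73,"efq":27,"iqn":28,"xnd":73,"xx":21},"p":14,"rh":{"hd":53,"kg":29,"kyq":4,"t":51}}}
After op 12 (replace /wzp/rh/kyq 15): {"my":[[7,14,16,43],65],"wzp":{"ny":{"d":0,"e":73,"efq":27,"iqn":28,"xnd":73,"xx":21},"p":14,"rh":{"hd":53,"kg":29,"kyq":15,"t":51}}}
After op 13 (replace /wzp/ny/efq 6): {"my":[[7,14,16,43],65],"wzp":{"ny":{"d":0,"e":73,"efq":6,"iqn":28,"xnd":73,"xx":21},"p":14,"rh":{"hd":53,"kg":29,"kyq":15,"t":51}}}
After op 14 (remove /my/0/1): {"my":[[7,16,43],65],"wzp":{"ny":{"d":0,"e":73,"efq":6,"iqn":28,"xnd":73,"xx":21},"p":14,"rh":{"hd":53,"kg":29,"kyq":15,"t":51}}}

Answer: {"my":[[7,16,43],65],"wzp":{"ny":{"d":0,"e":73,"efq":6,"iqn":28,"xnd":73,"xx":21},"p":14,"rh":{"hd":53,"kg":29,"kyq":15,"t":51}}}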